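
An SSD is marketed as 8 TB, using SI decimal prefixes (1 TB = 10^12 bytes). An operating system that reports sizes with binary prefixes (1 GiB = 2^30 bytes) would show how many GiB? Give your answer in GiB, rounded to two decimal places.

7,450.58 GiB

8 TB = 8 × 10^12 bytes = 8,000,000,000,000 bytes
1 GiB = 1,073,741,824 bytes
8,000,000,000,000 / 1,073,741,824 = 7,450.58 GiB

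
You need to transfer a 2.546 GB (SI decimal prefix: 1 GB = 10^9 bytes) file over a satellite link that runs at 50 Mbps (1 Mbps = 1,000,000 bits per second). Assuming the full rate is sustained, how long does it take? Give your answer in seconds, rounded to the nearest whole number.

407 seconds

2.546 GB = 2,546,000,000 bytes = 20,368,000,000 bits
50 Mbps = 50,000,000 bits/s
time = 20,368,000,000 / 50,000,000 = 407 s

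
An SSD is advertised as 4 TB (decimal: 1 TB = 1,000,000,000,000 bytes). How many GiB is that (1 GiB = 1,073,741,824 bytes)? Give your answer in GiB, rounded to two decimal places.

4 TB = 4 × 10^12 bytes = 4,000,000,000,000 bytes
1 GiB = 2^30 bytes = 1,073,741,824 bytes
4,000,000,000,000 / 1,073,741,824 = 3,725.29 GiB

3,725.29 GiB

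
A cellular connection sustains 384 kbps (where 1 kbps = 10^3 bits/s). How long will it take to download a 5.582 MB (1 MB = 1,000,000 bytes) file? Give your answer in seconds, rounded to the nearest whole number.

5.582 MB = 5,582,000 bytes = 44,656,000 bits
384 kbps = 384,000 bits/s
time = 44,656,000 / 384,000 = 116 s

116 seconds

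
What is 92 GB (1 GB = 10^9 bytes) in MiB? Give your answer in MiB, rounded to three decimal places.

92 GB × 1,000,000,000 bytes/GB = 92,000,000,000 bytes
1 MiB = 2^20 bytes = 1,048,576 bytes
92,000,000,000 / 1,048,576 = 87,738.037 MiB

87,738.037 MiB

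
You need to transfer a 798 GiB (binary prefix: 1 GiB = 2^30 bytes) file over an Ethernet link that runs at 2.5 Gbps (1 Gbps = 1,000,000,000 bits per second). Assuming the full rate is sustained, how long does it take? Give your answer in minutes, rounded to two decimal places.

798 GiB = 856,845,975,552 bytes = 6,854,767,804,416 bits
2.5 Gbps = 2,500,000,000 bits/s
time = 6,854,767,804,416 / 2,500,000,000 = 2,741.907 s
2,741.907 s / 60 = 45.70 minutes

45.70 minutes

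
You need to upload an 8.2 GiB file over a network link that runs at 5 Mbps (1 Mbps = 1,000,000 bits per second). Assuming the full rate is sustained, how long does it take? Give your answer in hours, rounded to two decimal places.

8.2 GiB = 8,804,682,956.8 bytes = 70,437,463,654.4 bits
5 Mbps = 5,000,000 bits/s
time = 70,437,463,654.4 / 5,000,000 = 14,087.4927 s
14,087.4927 s / 3600 = 3.91 hours

3.91 hours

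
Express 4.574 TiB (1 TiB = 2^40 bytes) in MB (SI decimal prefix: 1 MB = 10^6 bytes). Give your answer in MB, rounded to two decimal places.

5,029,166.19 MB

4.574 TiB × 1,099,511,627,776 bytes/TiB = 5,029,166,185,447.424 bytes
1 MB = 1,000,000 bytes
5,029,166,185,447.424 / 1,000,000 = 5,029,166.19 MB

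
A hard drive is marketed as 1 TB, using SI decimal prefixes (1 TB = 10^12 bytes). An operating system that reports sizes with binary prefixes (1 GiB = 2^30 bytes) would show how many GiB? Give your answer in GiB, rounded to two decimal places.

931.32 GiB

1 TB = 1 × 10^12 bytes = 1,000,000,000,000 bytes
1 GiB = 2^30 bytes = 1,073,741,824 bytes
1,000,000,000,000 / 1,073,741,824 = 931.32 GiB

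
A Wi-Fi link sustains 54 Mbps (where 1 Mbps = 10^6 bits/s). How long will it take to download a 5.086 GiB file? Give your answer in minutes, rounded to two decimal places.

5.086 GiB = 5,461,050,916.864 bytes = 43,688,407,334.912 bits
54 Mbps = 54,000,000 bits/s
time = 43,688,407,334.912 / 54,000,000 = 809.045 s
809.045 s / 60 = 13.48 minutes

13.48 minutes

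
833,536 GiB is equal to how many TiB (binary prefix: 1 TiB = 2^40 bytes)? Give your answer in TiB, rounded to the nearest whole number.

833,536 GiB × 1,073,741,824 bytes/GiB = 895,002,465,009,664 bytes
1 TiB = 1,099,511,627,776 bytes
895,002,465,009,664 / 1,099,511,627,776 = 814 TiB

814 TiB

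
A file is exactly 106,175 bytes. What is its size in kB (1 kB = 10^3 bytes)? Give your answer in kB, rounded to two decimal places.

106.18 kB

106,175 bytes given.
1 kB = 1,000 bytes
106,175 / 1,000 = 106.18 kB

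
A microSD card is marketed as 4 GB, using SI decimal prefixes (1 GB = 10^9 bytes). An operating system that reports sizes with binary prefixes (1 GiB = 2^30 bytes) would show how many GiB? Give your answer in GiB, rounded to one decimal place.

4 GB = 4 × 10^9 bytes = 4,000,000,000 bytes
1 GiB = 1,073,741,824 bytes
4,000,000,000 / 1,073,741,824 = 3.7 GiB

3.7 GiB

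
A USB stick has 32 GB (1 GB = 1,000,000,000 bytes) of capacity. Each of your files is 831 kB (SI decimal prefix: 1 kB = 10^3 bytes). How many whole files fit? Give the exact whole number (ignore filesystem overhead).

Capacity: 32 GB = 32,000,000,000 bytes
Per item: 831 kB = 831,000 bytes
⌊32,000,000,000 / 831,000⌋ = 38,507

38,507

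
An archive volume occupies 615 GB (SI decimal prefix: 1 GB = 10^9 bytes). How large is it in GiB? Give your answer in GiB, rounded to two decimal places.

615 GB × 1,000,000,000 bytes/GB = 615,000,000,000 bytes
1 GiB = 2^30 bytes = 1,073,741,824 bytes
615,000,000,000 / 1,073,741,824 = 572.76 GiB

572.76 GiB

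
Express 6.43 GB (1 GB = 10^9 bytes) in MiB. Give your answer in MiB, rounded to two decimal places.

6,132.13 MiB

6.43 GB = 6.43 × 10^9 bytes = 6,430,000,000 bytes
1 MiB = 2^20 bytes = 1,048,576 bytes
6,430,000,000 / 1,048,576 = 6,132.13 MiB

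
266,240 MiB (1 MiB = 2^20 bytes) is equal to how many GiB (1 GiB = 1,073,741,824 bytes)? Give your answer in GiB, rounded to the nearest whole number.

260 GiB

266,240 MiB = 266,240 × 2^20 bytes = 279,172,874,240 bytes
1 GiB = 1,073,741,824 bytes
279,172,874,240 / 1,073,741,824 = 260 GiB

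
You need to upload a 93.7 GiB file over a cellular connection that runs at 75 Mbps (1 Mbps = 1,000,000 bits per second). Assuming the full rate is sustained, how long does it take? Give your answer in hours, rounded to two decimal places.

2.98 hours

93.7 GiB = 100,609,608,908.8 bytes = 804,876,871,270.4 bits
75 Mbps = 75,000,000 bits/s
time = 804,876,871,270.4 / 75,000,000 = 10,731.6916 s
10,731.6916 s / 3600 = 2.98 hours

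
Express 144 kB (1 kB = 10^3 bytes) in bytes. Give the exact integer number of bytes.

144,000 bytes

144 × 1,000 = 144,000 bytes  (1 kB = 10^3 bytes)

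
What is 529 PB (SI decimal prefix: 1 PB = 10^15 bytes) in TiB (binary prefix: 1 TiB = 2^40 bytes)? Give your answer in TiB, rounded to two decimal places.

529 PB × 1,000,000,000,000,000 bytes/PB = 529,000,000,000,000,000 bytes
1 TiB = 1,099,511,627,776 bytes
529,000,000,000,000,000 / 1,099,511,627,776 = 481,122.70 TiB

481,122.70 TiB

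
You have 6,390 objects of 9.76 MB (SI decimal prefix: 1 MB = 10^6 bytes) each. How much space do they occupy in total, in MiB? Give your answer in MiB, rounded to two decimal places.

Total = 6,390 × 9.76 MB = 62366.4 MB
= 62366.4 × 1,000,000 bytes = 62,366,400,000 bytes
1 MiB = 1,048,576 bytes
62,366,400,000 / 1,048,576 = 59,477.23 MiB

59,477.23 MiB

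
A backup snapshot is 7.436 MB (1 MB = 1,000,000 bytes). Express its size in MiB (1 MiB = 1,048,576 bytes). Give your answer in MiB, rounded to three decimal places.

7.092 MiB

7.436 MB = 7.436 × 10^6 bytes = 7,436,000 bytes
1 MiB = 1,048,576 bytes
7,436,000 / 1,048,576 = 7.092 MiB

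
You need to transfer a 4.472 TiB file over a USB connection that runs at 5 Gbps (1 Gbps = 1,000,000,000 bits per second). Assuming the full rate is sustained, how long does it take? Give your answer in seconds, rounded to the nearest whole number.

7,867 seconds

4.472 TiB = 4,917,015,999,414.272 bytes = 39,336,127,995,314.176 bits
5 Gbps = 5,000,000,000 bits/s
time = 39,336,127,995,314.176 / 5,000,000,000 = 7,867 s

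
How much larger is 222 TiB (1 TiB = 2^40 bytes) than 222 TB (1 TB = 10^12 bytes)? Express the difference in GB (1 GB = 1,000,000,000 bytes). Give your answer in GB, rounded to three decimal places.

222 TiB = 222 × 1,099,511,627,776 = 244,091,581,366,272 bytes
222 TB = 222 × 1,000,000,000,000 = 222,000,000,000,000 bytes
difference = 22,091,581,366,272 bytes
22,091,581,366,272 / 1,000,000,000 = 22,091.581 GB

22,091.581 GB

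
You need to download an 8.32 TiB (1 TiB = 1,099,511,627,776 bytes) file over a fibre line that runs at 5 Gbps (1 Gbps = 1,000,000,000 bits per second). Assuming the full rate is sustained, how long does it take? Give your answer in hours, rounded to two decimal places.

4.07 hours

8.32 TiB = 9,147,936,743,096.32 bytes = 73,183,493,944,770.56 bits
5 Gbps = 5,000,000,000 bits/s
time = 73,183,493,944,770.56 / 5,000,000,000 = 14,636.6988 s
14,636.6988 s / 3600 = 4.07 hours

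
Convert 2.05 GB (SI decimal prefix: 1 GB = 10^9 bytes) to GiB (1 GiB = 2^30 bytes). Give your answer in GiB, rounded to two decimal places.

1.91 GiB

2.05 GB = 2.05 × 10^9 bytes = 2,050,000,000 bytes
1 GiB = 1,073,741,824 bytes
2,050,000,000 / 1,073,741,824 = 1.91 GiB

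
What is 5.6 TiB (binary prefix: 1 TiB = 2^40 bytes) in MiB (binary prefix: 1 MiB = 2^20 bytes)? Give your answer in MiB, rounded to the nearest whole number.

5,872,026 MiB

5.6 TiB = 5.6 × 2^40 bytes = 6,157,265,115,545.6 bytes
1 MiB = 2^20 bytes = 1,048,576 bytes
6,157,265,115,545.6 / 1,048,576 = 5,872,026 MiB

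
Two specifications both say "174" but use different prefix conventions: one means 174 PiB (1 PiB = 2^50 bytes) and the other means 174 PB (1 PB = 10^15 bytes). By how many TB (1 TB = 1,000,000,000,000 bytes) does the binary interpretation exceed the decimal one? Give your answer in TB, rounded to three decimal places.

21,906.584 TB

174 PiB = 174 × 1,125,899,906,842,624 = 195,906,583,790,616,576 bytes
174 PB = 174 × 1,000,000,000,000,000 = 174,000,000,000,000,000 bytes
difference = 21,906,583,790,616,576 bytes
21,906,583,790,616,576 / 1,000,000,000,000 = 21,906.584 TB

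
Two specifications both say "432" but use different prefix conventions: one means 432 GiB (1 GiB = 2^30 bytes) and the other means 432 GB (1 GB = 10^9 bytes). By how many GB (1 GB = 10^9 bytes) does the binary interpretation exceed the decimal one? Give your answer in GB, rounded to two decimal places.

432 GiB = 432 × 1,073,741,824 = 463,856,467,968 bytes
432 GB = 432 × 1,000,000,000 = 432,000,000,000 bytes
difference = 31,856,467,968 bytes
31,856,467,968 / 1,000,000,000 = 31.86 GB

31.86 GB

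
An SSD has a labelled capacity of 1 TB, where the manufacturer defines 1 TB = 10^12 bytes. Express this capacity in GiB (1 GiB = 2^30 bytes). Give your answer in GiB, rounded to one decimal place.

931.3 GiB

1 TB = 1 × 10^12 bytes = 1,000,000,000,000 bytes
1 GiB = 2^30 bytes = 1,073,741,824 bytes
1,000,000,000,000 / 1,073,741,824 = 931.3 GiB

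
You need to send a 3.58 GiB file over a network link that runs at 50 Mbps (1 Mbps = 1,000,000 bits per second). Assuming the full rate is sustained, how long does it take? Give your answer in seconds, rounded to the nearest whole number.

3.58 GiB = 3,843,995,729.92 bytes = 30,751,965,839.36 bits
50 Mbps = 50,000,000 bits/s
time = 30,751,965,839.36 / 50,000,000 = 615 s

615 seconds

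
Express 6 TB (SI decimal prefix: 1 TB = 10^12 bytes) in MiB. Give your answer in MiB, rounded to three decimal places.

6 TB × 1,000,000,000,000 bytes/TB = 6,000,000,000,000 bytes
1 MiB = 2^20 bytes = 1,048,576 bytes
6,000,000,000,000 / 1,048,576 = 5,722,045.898 MiB

5,722,045.898 MiB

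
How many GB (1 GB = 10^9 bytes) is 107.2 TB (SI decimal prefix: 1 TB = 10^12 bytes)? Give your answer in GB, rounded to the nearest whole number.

107.2 TB × 1,000,000,000,000 bytes/TB = 107,200,000,000,000 bytes
1 GB = 10^9 bytes = 1,000,000,000 bytes
107,200,000,000,000 / 1,000,000,000 = 107,200 GB

107,200 GB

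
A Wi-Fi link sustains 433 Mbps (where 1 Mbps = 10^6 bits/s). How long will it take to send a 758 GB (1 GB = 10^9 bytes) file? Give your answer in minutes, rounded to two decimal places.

233.41 minutes

758 GB = 758,000,000,000 bytes = 6,064,000,000,000 bits
433 Mbps = 433,000,000 bits/s
time = 6,064,000,000,000 / 433,000,000 = 14,004.619 s
14,004.619 s / 60 = 233.41 minutes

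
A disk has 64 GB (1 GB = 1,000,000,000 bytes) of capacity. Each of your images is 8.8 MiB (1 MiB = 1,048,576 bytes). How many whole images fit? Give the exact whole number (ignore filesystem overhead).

Capacity: 64 GB = 64,000,000,000 bytes
Per item: 8.8 MiB = 9,227,468.8 bytes
⌊64,000,000,000 / 9,227,468.8⌋ = 6,935

6,935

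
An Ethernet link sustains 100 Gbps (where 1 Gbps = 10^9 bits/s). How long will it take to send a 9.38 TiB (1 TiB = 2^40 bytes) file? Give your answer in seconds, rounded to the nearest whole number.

825 seconds

9.38 TiB = 10,313,419,068,538.88 bytes = 82,507,352,548,311.04 bits
100 Gbps = 100,000,000,000 bits/s
time = 82,507,352,548,311.04 / 100,000,000,000 = 825 s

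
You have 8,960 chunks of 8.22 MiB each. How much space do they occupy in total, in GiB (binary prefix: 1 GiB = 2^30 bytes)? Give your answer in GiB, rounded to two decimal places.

Total = 8,960 × 8.22 MiB = 73651.2 MiB
= 73651.2 × 1,048,576 bytes = 77,228,880,691.2 bytes
1 GiB = 1,073,741,824 bytes
77,228,880,691.2 / 1,073,741,824 = 71.93 GiB

71.93 GiB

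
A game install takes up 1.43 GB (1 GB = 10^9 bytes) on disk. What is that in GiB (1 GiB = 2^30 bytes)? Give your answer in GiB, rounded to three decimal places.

1.43 GB = 1.43 × 10^9 bytes = 1,430,000,000 bytes
1 GiB = 1,073,741,824 bytes
1,430,000,000 / 1,073,741,824 = 1.332 GiB

1.332 GiB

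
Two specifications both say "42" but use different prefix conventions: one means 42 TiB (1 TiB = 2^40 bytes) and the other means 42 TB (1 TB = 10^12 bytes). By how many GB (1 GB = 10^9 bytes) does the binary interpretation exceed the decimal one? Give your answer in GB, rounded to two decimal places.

42 TiB = 42 × 1,099,511,627,776 = 46,179,488,366,592 bytes
42 TB = 42 × 1,000,000,000,000 = 42,000,000,000,000 bytes
difference = 4,179,488,366,592 bytes
4,179,488,366,592 / 1,000,000,000 = 4,179.49 GB

4,179.49 GB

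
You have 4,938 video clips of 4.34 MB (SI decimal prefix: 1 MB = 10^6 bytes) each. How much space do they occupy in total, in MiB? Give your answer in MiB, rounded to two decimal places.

20,438.12 MiB

Total = 4,938 × 4.34 MB = 21430.92 MB
= 21430.92 × 1,000,000 bytes = 21,430,920,000 bytes
1 MiB = 1,048,576 bytes
21,430,920,000 / 1,048,576 = 20,438.12 MiB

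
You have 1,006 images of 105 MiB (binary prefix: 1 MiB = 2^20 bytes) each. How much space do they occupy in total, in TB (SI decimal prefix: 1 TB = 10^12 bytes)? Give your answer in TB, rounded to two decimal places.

0.11 TB

Total = 1,006 × 105 MiB = 105,630 MiB
= 105,630 × 1,048,576 bytes = 110,761,082,880 bytes
1 TB = 1,000,000,000,000 bytes
110,761,082,880 / 1,000,000,000,000 = 0.11 TB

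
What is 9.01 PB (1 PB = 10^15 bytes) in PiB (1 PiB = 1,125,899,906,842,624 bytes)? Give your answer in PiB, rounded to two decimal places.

9.01 PB × 1,000,000,000,000,000 bytes/PB = 9,010,000,000,000,000 bytes
1 PiB = 1,125,899,906,842,624 bytes
9,010,000,000,000,000 / 1,125,899,906,842,624 = 8.00 PiB

8.00 PiB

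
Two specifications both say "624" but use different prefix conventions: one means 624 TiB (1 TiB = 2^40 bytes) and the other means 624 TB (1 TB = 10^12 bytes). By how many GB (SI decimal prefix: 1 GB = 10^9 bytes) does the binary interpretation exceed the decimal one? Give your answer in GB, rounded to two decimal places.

62,095.26 GB

624 TiB = 624 × 1,099,511,627,776 = 686,095,255,732,224 bytes
624 TB = 624 × 1,000,000,000,000 = 624,000,000,000,000 bytes
difference = 62,095,255,732,224 bytes
62,095,255,732,224 / 1,000,000,000 = 62,095.26 GB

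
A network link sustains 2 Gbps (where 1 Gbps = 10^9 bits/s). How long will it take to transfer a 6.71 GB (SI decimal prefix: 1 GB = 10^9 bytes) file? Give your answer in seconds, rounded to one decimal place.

26.8 seconds

6.71 GB = 6,710,000,000 bytes = 53,680,000,000 bits
2 Gbps = 2,000,000,000 bits/s
time = 53,680,000,000 / 2,000,000,000 = 26.8 s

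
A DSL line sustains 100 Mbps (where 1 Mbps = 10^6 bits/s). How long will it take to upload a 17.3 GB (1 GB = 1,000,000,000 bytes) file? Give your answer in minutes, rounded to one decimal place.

23.1 minutes

17.3 GB = 17,300,000,000 bytes = 138,400,000,000 bits
100 Mbps = 100,000,000 bits/s
time = 138,400,000,000 / 100,000,000 = 1,384.00 s
1,384.00 s / 60 = 23.1 minutes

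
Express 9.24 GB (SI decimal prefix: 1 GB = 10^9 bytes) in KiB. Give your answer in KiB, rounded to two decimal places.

9.24 GB = 9.24 × 10^9 bytes = 9,240,000,000 bytes
1 KiB = 1,024 bytes
9,240,000,000 / 1,024 = 9,023,437.50 KiB

9,023,437.50 KiB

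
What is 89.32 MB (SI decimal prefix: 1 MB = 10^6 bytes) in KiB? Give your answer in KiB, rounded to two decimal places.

89.32 MB = 89.32 × 10^6 bytes = 89,320,000 bytes
1 KiB = 1,024 bytes
89,320,000 / 1,024 = 87,226.56 KiB

87,226.56 KiB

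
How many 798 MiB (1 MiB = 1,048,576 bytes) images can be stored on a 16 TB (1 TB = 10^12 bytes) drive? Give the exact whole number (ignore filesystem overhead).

Capacity: 16 TB = 16,000,000,000,000 bytes
Per item: 798 MiB = 836,763,648 bytes
⌊16,000,000,000,000 / 836,763,648⌋ = 19,121

19,121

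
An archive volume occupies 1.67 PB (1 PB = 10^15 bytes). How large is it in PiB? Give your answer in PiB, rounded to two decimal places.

1.67 PB = 1.67 × 10^15 bytes = 1,670,000,000,000,000 bytes
1 PiB = 1,125,899,906,842,624 bytes
1,670,000,000,000,000 / 1,125,899,906,842,624 = 1.48 PiB

1.48 PiB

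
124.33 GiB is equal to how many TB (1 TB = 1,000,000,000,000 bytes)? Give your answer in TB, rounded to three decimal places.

0.133 TB

124.33 GiB × 1,073,741,824 bytes/GiB = 133,498,320,977.92 bytes
1 TB = 1,000,000,000,000 bytes
133,498,320,977.92 / 1,000,000,000,000 = 0.133 TB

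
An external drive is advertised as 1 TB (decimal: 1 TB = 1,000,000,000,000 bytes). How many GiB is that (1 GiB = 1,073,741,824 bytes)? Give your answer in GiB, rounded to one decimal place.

1 TB × 1,000,000,000,000 bytes/TB = 1,000,000,000,000 bytes
1 GiB = 1,073,741,824 bytes
1,000,000,000,000 / 1,073,741,824 = 931.3 GiB

931.3 GiB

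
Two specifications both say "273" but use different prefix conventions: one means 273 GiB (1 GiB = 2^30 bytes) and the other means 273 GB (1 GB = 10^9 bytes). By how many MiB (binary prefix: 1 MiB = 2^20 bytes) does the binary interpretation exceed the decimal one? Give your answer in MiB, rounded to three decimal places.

19,198.912 MiB

273 GiB = 273 × 1,073,741,824 = 293,131,517,952 bytes
273 GB = 273 × 1,000,000,000 = 273,000,000,000 bytes
difference = 20,131,517,952 bytes
20,131,517,952 / 1,048,576 = 19,198.912 MiB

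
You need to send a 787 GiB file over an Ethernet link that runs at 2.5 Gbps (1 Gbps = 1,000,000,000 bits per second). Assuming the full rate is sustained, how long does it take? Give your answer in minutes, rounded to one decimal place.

787 GiB = 845,034,815,488 bytes = 6,760,278,523,904 bits
2.5 Gbps = 2,500,000,000 bits/s
time = 6,760,278,523,904 / 2,500,000,000 = 2,704.11 s
2,704.11 s / 60 = 45.1 minutes

45.1 minutes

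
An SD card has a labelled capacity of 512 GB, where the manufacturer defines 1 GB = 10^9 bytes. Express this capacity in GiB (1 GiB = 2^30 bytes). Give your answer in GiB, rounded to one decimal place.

512 GB = 512 × 10^9 bytes = 512,000,000,000 bytes
1 GiB = 2^30 bytes = 1,073,741,824 bytes
512,000,000,000 / 1,073,741,824 = 476.8 GiB

476.8 GiB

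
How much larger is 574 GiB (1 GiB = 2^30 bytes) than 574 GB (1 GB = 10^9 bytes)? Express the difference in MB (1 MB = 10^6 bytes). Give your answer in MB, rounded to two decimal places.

574 GiB = 574 × 1,073,741,824 = 616,327,806,976 bytes
574 GB = 574 × 1,000,000,000 = 574,000,000,000 bytes
difference = 42,327,806,976 bytes
42,327,806,976 / 1,000,000 = 42,327.81 MB

42,327.81 MB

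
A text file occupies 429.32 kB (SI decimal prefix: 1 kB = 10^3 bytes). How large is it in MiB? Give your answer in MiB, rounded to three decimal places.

0.409 MiB

429.32 kB × 1,000 bytes/kB = 429,320 bytes
1 MiB = 2^20 bytes = 1,048,576 bytes
429,320 / 1,048,576 = 0.409 MiB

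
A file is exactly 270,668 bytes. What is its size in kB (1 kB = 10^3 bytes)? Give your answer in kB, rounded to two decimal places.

270.67 kB

270,668 bytes given.
1 kB = 1,000 bytes
270,668 / 1,000 = 270.67 kB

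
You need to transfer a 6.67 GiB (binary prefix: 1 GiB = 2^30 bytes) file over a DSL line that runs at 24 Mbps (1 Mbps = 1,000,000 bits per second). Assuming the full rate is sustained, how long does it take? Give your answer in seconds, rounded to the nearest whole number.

2,387 seconds

6.67 GiB = 7,161,857,966.08 bytes = 57,294,863,728.64 bits
24 Mbps = 24,000,000 bits/s
time = 57,294,863,728.64 / 24,000,000 = 2,387 s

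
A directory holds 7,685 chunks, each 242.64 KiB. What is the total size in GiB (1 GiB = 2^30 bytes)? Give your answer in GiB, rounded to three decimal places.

1.778 GiB

Total = 7,685 × 242.64 KiB = 1864688.4 KiB
= 1864688.4 × 1,024 bytes = 1,909,440,921.6 bytes
1 GiB = 1,073,741,824 bytes
1,909,440,921.6 / 1,073,741,824 = 1.778 GiB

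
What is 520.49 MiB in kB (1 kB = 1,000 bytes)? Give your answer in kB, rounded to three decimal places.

545,773.322 kB

520.49 MiB = 520.49 × 2^20 bytes = 545,773,322.24 bytes
1 kB = 10^3 bytes = 1,000 bytes
545,773,322.24 / 1,000 = 545,773.322 kB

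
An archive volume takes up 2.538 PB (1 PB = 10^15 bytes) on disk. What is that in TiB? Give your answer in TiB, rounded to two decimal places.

2,308.30 TiB

2.538 PB = 2.538 × 10^15 bytes = 2,538,000,000,000,000 bytes
1 TiB = 2^40 bytes = 1,099,511,627,776 bytes
2,538,000,000,000,000 / 1,099,511,627,776 = 2,308.30 TiB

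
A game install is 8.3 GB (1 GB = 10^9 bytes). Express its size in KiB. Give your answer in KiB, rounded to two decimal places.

8.3 GB = 8.3 × 10^9 bytes = 8,300,000,000 bytes
1 KiB = 1,024 bytes
8,300,000,000 / 1,024 = 8,105,468.75 KiB

8,105,468.75 KiB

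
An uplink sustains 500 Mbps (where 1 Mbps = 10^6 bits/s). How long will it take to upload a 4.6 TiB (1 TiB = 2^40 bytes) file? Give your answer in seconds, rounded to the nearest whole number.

80,924 seconds

4.6 TiB = 5,057,753,487,769.6 bytes = 40,462,027,902,156.8 bits
500 Mbps = 500,000,000 bits/s
time = 40,462,027,902,156.8 / 500,000,000 = 80,924 s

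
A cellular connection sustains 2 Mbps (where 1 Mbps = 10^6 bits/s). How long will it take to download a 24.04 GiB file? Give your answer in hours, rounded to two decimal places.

28.68 hours

24.04 GiB = 25,812,753,448.96 bytes = 206,502,027,591.68 bits
2 Mbps = 2,000,000 bits/s
time = 206,502,027,591.68 / 2,000,000 = 103,251.0138 s
103,251.0138 s / 3600 = 28.68 hours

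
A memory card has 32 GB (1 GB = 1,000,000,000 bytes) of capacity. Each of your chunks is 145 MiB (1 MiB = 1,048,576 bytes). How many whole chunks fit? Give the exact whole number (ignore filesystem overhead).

210

Capacity: 32 GB = 32,000,000,000 bytes
Per item: 145 MiB = 152,043,520 bytes
⌊32,000,000,000 / 152,043,520⌋ = 210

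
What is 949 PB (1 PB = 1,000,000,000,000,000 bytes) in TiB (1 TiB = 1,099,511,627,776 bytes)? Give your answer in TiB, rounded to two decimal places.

949 PB = 949 × 10^15 bytes = 949,000,000,000,000,000 bytes
1 TiB = 2^40 bytes = 1,099,511,627,776 bytes
949,000,000,000,000,000 / 1,099,511,627,776 = 863,110.47 TiB

863,110.47 TiB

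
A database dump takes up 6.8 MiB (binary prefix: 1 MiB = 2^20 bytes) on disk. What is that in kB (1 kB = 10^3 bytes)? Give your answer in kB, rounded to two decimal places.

7,130.32 kB

6.8 MiB = 6.8 × 2^20 bytes = 7,130,316.8 bytes
1 kB = 10^3 bytes = 1,000 bytes
7,130,316.8 / 1,000 = 7,130.32 kB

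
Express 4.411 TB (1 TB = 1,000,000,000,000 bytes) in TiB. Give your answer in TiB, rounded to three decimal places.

4.012 TiB

4.411 TB = 4.411 × 10^12 bytes = 4,411,000,000,000 bytes
1 TiB = 1,099,511,627,776 bytes
4,411,000,000,000 / 1,099,511,627,776 = 4.012 TiB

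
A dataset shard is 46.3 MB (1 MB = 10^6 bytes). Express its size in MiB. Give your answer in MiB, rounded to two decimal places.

44.16 MiB

46.3 MB = 46.3 × 10^6 bytes = 46,300,000 bytes
1 MiB = 1,048,576 bytes
46,300,000 / 1,048,576 = 44.16 MiB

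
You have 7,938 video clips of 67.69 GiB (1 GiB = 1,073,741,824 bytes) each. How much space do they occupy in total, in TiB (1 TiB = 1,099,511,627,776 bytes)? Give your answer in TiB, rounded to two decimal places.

Total = 7,938 × 67.69 GiB = 537323.22 GiB
= 537323.22 × 1,073,741,824 bytes = 576,946,414,320,353.28 bytes
1 TiB = 1,099,511,627,776 bytes
576,946,414,320,353.28 / 1,099,511,627,776 = 524.73 TiB

524.73 TiB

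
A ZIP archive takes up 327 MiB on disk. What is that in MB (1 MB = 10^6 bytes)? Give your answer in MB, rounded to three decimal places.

327 MiB = 327 × 2^20 bytes = 342,884,352 bytes
1 MB = 10^6 bytes = 1,000,000 bytes
342,884,352 / 1,000,000 = 342.884 MB

342.884 MB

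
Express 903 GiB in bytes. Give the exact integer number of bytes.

969,588,867,072 bytes

903 × 1,073,741,824 = 969,588,867,072 bytes  (1 GiB = 2^30 bytes)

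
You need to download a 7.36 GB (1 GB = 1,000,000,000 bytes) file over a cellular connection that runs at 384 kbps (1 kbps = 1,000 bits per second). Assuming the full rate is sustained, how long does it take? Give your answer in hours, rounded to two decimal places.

42.59 hours

7.36 GB = 7,360,000,000 bytes = 58,880,000,000 bits
384 kbps = 384,000 bits/s
time = 58,880,000,000 / 384,000 = 153,333.3333 s
153,333.3333 s / 3600 = 42.59 hours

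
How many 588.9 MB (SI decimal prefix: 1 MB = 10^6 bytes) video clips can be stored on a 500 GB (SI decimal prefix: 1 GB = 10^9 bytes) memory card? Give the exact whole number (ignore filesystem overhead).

Capacity: 500 GB = 500,000,000,000 bytes
Per item: 588.9 MB = 588,900,000 bytes
⌊500,000,000,000 / 588,900,000⌋ = 849

849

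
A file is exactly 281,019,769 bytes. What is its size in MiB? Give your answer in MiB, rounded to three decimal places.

268.001 MiB

281,019,769 bytes given.
1 MiB = 2^20 bytes = 1,048,576 bytes
281,019,769 / 1,048,576 = 268.001 MiB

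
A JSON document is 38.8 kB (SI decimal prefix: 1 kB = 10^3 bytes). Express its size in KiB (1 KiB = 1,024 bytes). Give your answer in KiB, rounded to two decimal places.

37.89 KiB

38.8 kB = 38.8 × 10^3 bytes = 38,800 bytes
1 KiB = 1,024 bytes
38,800 / 1,024 = 37.89 KiB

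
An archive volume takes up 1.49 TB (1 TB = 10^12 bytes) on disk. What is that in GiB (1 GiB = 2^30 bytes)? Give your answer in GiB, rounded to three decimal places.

1.49 TB = 1.49 × 10^12 bytes = 1,490,000,000,000 bytes
1 GiB = 2^30 bytes = 1,073,741,824 bytes
1,490,000,000,000 / 1,073,741,824 = 1,387.671 GiB

1,387.671 GiB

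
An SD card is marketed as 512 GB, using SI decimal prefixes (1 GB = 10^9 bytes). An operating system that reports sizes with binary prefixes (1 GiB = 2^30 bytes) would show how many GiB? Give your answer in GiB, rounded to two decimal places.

476.84 GiB

512 GB × 1,000,000,000 bytes/GB = 512,000,000,000 bytes
1 GiB = 1,073,741,824 bytes
512,000,000,000 / 1,073,741,824 = 476.84 GiB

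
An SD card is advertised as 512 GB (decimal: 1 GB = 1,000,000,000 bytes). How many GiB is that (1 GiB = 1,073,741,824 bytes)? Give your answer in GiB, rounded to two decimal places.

512 GB = 512 × 10^9 bytes = 512,000,000,000 bytes
1 GiB = 2^30 bytes = 1,073,741,824 bytes
512,000,000,000 / 1,073,741,824 = 476.84 GiB

476.84 GiB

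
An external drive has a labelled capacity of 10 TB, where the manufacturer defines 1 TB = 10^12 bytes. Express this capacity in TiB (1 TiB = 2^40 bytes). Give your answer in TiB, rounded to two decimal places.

9.09 TiB

10 TB × 1,000,000,000,000 bytes/TB = 10,000,000,000,000 bytes
1 TiB = 1,099,511,627,776 bytes
10,000,000,000,000 / 1,099,511,627,776 = 9.09 TiB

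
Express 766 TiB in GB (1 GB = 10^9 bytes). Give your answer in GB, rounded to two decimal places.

766 TiB = 766 × 2^40 bytes = 842,225,906,876,416 bytes
1 GB = 10^9 bytes = 1,000,000,000 bytes
842,225,906,876,416 / 1,000,000,000 = 842,225.91 GB

842,225.91 GB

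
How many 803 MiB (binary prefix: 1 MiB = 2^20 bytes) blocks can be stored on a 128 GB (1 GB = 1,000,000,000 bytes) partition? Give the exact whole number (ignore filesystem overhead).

152

Capacity: 128 GB = 128,000,000,000 bytes
Per item: 803 MiB = 842,006,528 bytes
⌊128,000,000,000 / 842,006,528⌋ = 152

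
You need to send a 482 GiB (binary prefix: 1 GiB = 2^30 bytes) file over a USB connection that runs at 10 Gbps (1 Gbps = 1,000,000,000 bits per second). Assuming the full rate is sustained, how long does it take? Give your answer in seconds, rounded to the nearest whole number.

414 seconds

482 GiB = 517,543,559,168 bytes = 4,140,348,473,344 bits
10 Gbps = 10,000,000,000 bits/s
time = 4,140,348,473,344 / 10,000,000,000 = 414 s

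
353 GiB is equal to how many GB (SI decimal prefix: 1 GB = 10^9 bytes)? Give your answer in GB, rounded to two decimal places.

353 GiB × 1,073,741,824 bytes/GiB = 379,030,863,872 bytes
1 GB = 1,000,000,000 bytes
379,030,863,872 / 1,000,000,000 = 379.03 GB

379.03 GB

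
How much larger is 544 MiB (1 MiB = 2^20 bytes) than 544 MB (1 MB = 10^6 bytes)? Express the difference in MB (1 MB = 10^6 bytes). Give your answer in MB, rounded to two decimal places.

544 MiB = 544 × 1,048,576 = 570,425,344 bytes
544 MB = 544 × 1,000,000 = 544,000,000 bytes
difference = 26,425,344 bytes
26,425,344 / 1,000,000 = 26.43 MB

26.43 MB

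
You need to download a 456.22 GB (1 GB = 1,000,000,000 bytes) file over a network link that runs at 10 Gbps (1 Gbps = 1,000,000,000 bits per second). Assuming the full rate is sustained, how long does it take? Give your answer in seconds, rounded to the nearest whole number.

456.22 GB = 456,220,000,000 bytes = 3,649,760,000,000 bits
10 Gbps = 10,000,000,000 bits/s
time = 3,649,760,000,000 / 10,000,000,000 = 365 s

365 seconds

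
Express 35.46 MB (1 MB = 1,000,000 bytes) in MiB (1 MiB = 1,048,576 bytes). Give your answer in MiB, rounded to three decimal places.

33.817 MiB

35.46 MB = 35.46 × 10^6 bytes = 35,460,000 bytes
1 MiB = 2^20 bytes = 1,048,576 bytes
35,460,000 / 1,048,576 = 33.817 MiB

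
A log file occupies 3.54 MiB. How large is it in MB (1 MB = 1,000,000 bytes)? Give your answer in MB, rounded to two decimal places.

3.54 MiB = 3.54 × 2^20 bytes = 3,711,959.04 bytes
1 MB = 10^6 bytes = 1,000,000 bytes
3,711,959.04 / 1,000,000 = 3.71 MB

3.71 MB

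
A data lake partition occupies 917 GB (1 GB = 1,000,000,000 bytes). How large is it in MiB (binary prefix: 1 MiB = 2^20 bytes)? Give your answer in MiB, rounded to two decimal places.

874,519.35 MiB

917 GB = 917 × 10^9 bytes = 917,000,000,000 bytes
1 MiB = 2^20 bytes = 1,048,576 bytes
917,000,000,000 / 1,048,576 = 874,519.35 MiB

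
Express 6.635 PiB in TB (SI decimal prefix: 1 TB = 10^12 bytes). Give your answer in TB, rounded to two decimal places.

6.635 PiB = 6.635 × 2^50 bytes = 7,470,345,881,900,810.24 bytes
1 TB = 1,000,000,000,000 bytes
7,470,345,881,900,810.24 / 1,000,000,000,000 = 7,470.35 TB

7,470.35 TB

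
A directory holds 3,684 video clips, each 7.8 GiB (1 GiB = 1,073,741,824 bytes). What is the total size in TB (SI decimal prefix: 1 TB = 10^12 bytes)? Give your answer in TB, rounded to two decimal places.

Total = 3,684 × 7.8 GiB = 28735.2 GiB
= 28735.2 × 1,073,741,824 bytes = 30,854,186,061,004.8 bytes
1 TB = 1,000,000,000,000 bytes
30,854,186,061,004.8 / 1,000,000,000,000 = 30.85 TB

30.85 TB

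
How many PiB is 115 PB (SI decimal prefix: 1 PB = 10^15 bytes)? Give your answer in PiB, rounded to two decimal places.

102.14 PiB

115 PB = 115 × 10^15 bytes = 115,000,000,000,000,000 bytes
1 PiB = 1,125,899,906,842,624 bytes
115,000,000,000,000,000 / 1,125,899,906,842,624 = 102.14 PiB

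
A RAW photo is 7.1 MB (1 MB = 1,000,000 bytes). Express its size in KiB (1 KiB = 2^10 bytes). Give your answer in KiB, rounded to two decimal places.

6,933.59 KiB

7.1 MB = 7.1 × 10^6 bytes = 7,100,000 bytes
1 KiB = 1,024 bytes
7,100,000 / 1,024 = 6,933.59 KiB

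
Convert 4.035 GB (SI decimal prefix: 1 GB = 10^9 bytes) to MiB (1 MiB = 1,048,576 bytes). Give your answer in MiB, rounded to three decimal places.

4.035 GB × 1,000,000,000 bytes/GB = 4,035,000,000 bytes
1 MiB = 1,048,576 bytes
4,035,000,000 / 1,048,576 = 3,848.076 MiB

3,848.076 MiB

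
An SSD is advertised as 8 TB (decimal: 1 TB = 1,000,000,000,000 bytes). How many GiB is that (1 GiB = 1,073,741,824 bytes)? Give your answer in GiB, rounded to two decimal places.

8 TB × 1,000,000,000,000 bytes/TB = 8,000,000,000,000 bytes
1 GiB = 2^30 bytes = 1,073,741,824 bytes
8,000,000,000,000 / 1,073,741,824 = 7,450.58 GiB

7,450.58 GiB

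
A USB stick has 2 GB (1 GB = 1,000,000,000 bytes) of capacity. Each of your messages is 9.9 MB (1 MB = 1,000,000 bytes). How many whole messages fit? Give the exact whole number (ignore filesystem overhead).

Capacity: 2 GB = 2,000,000,000 bytes
Per item: 9.9 MB = 9,900,000 bytes
⌊2,000,000,000 / 9,900,000⌋ = 202

202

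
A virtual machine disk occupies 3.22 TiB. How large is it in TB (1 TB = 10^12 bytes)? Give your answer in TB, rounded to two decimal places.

3.54 TB

3.22 TiB = 3.22 × 2^40 bytes = 3,540,427,441,438.72 bytes
1 TB = 1,000,000,000,000 bytes
3,540,427,441,438.72 / 1,000,000,000,000 = 3.54 TB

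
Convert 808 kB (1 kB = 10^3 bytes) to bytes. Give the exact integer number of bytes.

808 × 1,000 = 808,000 bytes

808,000 bytes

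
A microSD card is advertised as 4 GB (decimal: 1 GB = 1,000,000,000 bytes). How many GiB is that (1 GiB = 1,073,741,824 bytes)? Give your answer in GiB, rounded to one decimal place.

4 GB × 1,000,000,000 bytes/GB = 4,000,000,000 bytes
1 GiB = 1,073,741,824 bytes
4,000,000,000 / 1,073,741,824 = 3.7 GiB

3.7 GiB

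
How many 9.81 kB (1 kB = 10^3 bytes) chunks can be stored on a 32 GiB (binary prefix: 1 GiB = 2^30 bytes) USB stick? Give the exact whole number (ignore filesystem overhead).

3,502,521

Capacity: 32 GiB = 34,359,738,368 bytes
Per item: 9.81 kB = 9,810 bytes
⌊34,359,738,368 / 9,810⌋ = 3,502,521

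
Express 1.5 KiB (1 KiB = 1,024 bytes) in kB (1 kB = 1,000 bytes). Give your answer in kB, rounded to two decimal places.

1.54 kB

1.5 KiB = 1.5 × 2^10 bytes = 1,536 bytes
1 kB = 10^3 bytes = 1,000 bytes
1,536 / 1,000 = 1.54 kB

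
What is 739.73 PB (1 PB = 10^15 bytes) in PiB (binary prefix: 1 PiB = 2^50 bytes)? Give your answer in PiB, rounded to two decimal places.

657.01 PiB

739.73 PB = 739.73 × 10^15 bytes = 739,730,000,000,000,000 bytes
1 PiB = 1,125,899,906,842,624 bytes
739,730,000,000,000,000 / 1,125,899,906,842,624 = 657.01 PiB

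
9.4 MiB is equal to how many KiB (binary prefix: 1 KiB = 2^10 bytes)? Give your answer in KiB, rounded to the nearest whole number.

9.4 MiB = 9.4 × 2^20 bytes = 9,856,614.4 bytes
1 KiB = 1,024 bytes
9,856,614.4 / 1,024 = 9,626 KiB

9,626 KiB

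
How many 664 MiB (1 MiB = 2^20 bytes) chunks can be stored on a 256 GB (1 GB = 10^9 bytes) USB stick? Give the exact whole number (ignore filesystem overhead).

Capacity: 256 GB = 256,000,000,000 bytes
Per item: 664 MiB = 696,254,464 bytes
⌊256,000,000,000 / 696,254,464⌋ = 367

367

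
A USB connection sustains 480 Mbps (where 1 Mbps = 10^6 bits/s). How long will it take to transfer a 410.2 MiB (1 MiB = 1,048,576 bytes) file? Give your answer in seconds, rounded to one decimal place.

410.2 MiB = 430,125,875.2 bytes = 3,441,007,001.6 bits
480 Mbps = 480,000,000 bits/s
time = 3,441,007,001.6 / 480,000,000 = 7.2 s

7.2 seconds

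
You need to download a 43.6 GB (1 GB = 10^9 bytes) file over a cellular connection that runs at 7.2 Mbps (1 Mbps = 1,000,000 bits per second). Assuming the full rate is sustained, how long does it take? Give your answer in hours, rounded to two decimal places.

43.6 GB = 43,600,000,000 bytes = 348,800,000,000 bits
7.2 Mbps = 7,200,000 bits/s
time = 348,800,000,000 / 7,200,000 = 48,444.4444 s
48,444.4444 s / 3600 = 13.46 hours

13.46 hours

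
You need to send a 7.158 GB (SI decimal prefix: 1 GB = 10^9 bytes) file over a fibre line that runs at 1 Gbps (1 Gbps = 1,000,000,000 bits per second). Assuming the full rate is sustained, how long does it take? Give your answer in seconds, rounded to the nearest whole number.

57 seconds

7.158 GB = 7,158,000,000 bytes = 57,264,000,000 bits
1 Gbps = 1,000,000,000 bits/s
time = 57,264,000,000 / 1,000,000,000 = 57 s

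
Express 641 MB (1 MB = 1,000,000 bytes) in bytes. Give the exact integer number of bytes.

641,000,000 bytes

641 × 1,000,000 = 641,000,000 bytes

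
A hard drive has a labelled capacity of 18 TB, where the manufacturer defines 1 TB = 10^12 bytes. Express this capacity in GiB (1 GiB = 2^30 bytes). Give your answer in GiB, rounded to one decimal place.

16,763.8 GiB

18 TB × 1,000,000,000,000 bytes/TB = 18,000,000,000,000 bytes
1 GiB = 2^30 bytes = 1,073,741,824 bytes
18,000,000,000,000 / 1,073,741,824 = 16,763.8 GiB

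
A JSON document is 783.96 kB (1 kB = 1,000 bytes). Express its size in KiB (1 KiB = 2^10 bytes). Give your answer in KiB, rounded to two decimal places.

783.96 kB = 783.96 × 10^3 bytes = 783,960 bytes
1 KiB = 2^10 bytes = 1,024 bytes
783,960 / 1,024 = 765.59 KiB

765.59 KiB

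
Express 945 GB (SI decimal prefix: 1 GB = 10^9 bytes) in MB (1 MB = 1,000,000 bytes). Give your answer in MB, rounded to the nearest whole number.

945,000 MB

945 GB = 945 × 10^9 bytes = 945,000,000,000 bytes
1 MB = 10^6 bytes = 1,000,000 bytes
945,000,000,000 / 1,000,000 = 945,000 MB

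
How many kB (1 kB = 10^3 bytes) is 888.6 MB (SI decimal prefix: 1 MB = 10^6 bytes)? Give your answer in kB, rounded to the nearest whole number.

888.6 MB = 888.6 × 10^6 bytes = 888,600,000 bytes
1 kB = 10^3 bytes = 1,000 bytes
888,600,000 / 1,000 = 888,600 kB

888,600 kB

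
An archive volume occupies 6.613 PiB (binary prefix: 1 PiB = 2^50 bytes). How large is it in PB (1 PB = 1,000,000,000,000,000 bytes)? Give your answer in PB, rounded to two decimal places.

6.613 PiB × 1,125,899,906,842,624 bytes/PiB = 7,445,576,083,950,272.512 bytes
1 PB = 1,000,000,000,000,000 bytes
7,445,576,083,950,272.512 / 1,000,000,000,000,000 = 7.45 PB

7.45 PB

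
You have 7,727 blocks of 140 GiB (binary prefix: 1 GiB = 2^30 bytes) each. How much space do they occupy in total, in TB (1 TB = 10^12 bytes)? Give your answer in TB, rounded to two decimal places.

1,161.55 TB

Total = 7,727 × 140 GiB = 1,081,780 GiB
= 1,081,780 × 1,073,741,824 bytes = 1,161,552,430,366,720 bytes
1 TB = 1,000,000,000,000 bytes
1,161,552,430,366,720 / 1,000,000,000,000 = 1,161.55 TB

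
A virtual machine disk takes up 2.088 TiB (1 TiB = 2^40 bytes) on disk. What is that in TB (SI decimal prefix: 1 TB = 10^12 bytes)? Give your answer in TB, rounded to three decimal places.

2.296 TB

2.088 TiB = 2.088 × 2^40 bytes = 2,295,780,278,796.288 bytes
1 TB = 10^12 bytes = 1,000,000,000,000 bytes
2,295,780,278,796.288 / 1,000,000,000,000 = 2.296 TB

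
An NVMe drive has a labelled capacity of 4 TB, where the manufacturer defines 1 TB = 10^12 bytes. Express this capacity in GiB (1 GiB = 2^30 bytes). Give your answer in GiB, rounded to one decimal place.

3,725.3 GiB

4 TB = 4 × 10^12 bytes = 4,000,000,000,000 bytes
1 GiB = 2^30 bytes = 1,073,741,824 bytes
4,000,000,000,000 / 1,073,741,824 = 3,725.3 GiB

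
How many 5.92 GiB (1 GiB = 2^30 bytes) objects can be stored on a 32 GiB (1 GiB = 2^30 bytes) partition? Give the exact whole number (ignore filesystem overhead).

5

Capacity: 32 GiB = 34,359,738,368 bytes
Per item: 5.92 GiB = 6,356,551,598.08 bytes
⌊34,359,738,368 / 6,356,551,598.08⌋ = 5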